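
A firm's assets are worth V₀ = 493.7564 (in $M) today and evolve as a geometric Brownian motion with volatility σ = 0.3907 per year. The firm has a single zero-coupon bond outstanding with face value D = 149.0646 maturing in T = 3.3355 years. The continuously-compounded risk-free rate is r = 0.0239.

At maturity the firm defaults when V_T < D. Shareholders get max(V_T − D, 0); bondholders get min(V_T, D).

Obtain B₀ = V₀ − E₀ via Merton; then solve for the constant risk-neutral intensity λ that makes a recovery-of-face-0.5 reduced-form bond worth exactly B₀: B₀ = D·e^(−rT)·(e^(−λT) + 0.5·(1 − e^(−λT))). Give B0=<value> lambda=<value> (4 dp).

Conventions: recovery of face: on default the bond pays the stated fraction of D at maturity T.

Equity is a call on the firm's assets struck at D = 149.0646:
d₁ = [ln(V₀/D) + (r + σ²/2)T] / (σ√T)
   = [ln(493.7564/149.0646) + (0.0239 + 0.5·0.3907²)·3.3355] / (0.3907·√3.3355)
   = [1.197663 + 0.334295] / 0.713549 = 2.146954
d₂ = d₁ − σ√T = 2.146954 − 0.713549 = 1.433405
N(d₁) = 0.984102,  N(d₂) = 0.924129,  e^(−rT) = 0.923376
E₀ = V₀·N(d₁) − D·e^(−rT)·N(d₂)
   = 493.7564·0.984102 − 149.0646·0.923376·0.924129 = 358.706813
B₀ = V₀ − E₀ = 493.7564 − 358.706813 = 135.049587
e^(−λT) = (B₀·e^(rT)/D − 0.5)/(1 − 0.5) = (135.0496·1.082982/149.0646 − 0.5)/0.5 = 0.96232105
λ = −ln(0.96232105)/3.3355 = 0.011515

B0=135.0496 lambda=0.0115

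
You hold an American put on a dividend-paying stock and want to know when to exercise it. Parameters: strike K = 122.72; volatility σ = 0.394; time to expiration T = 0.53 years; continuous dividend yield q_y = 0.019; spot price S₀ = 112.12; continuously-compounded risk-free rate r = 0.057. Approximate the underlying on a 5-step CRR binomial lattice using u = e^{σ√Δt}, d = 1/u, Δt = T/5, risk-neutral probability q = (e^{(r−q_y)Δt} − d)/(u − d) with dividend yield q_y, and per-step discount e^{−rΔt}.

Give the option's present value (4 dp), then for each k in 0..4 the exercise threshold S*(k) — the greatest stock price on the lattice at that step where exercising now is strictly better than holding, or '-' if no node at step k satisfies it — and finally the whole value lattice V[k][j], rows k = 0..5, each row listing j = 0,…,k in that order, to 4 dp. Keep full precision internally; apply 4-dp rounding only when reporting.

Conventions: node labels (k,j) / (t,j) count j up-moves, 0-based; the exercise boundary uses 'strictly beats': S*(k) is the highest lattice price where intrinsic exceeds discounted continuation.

Δt=0.10600  u=1.13687  d=0.87961  q=0.48366  discount=0.99398
step 5 (expiry): payoffs max(K−S,0) = 63.6818 46.4150 24.0982 0.0000 0.0000 0.0000
step 4: (k=4,j=0): S=67.1186, K−S=55.6014, hold=54.9972 ⇒ V=55.6014 exercise | (k=4,j=1): S=86.7487, K−S=35.9713, hold=35.4066 ⇒ V=35.9713 exercise | (k=4,j=2): S=112.1200, K−S=10.6000, hold=12.3678 ⇒ V=12.3678 continue | (k=4,j=3): S=144.9116, K−S=0.0000, hold=0.0000 ⇒ V=0.0000 continue | (k=4,j=4): S=187.2937, K−S=0.0000, hold=0.0000 ⇒ V=0.0000 continue  boundary S*=86.7487
step 3: (k=3,j=0): S=76.3050, K−S=46.4150, hold=45.8293 ⇒ V=46.4150 exercise | (k=3,j=1): S=98.6218, K−S=24.0982, hold=24.4072 ⇒ V=24.4072 continue | (k=3,j=2): S=127.4656, K−S=0.0000, hold=6.3475 ⇒ V=6.3475 continue | (k=3,j=3): S=164.7454, K−S=0.0000, hold=0.0000 ⇒ V=0.0000 continue  boundary S*=76.3050
step 2: (k=2,j=0): S=86.7487, K−S=35.9713, hold=35.5552 ⇒ V=35.9713 exercise | (k=2,j=1): S=112.1200, K−S=10.6000, hold=15.5780 ⇒ V=15.5780 continue | (k=2,j=2): S=144.9116, K−S=0.0000, hold=3.2577 ⇒ V=3.2577 continue  boundary S*=86.7487
step 1: (k=1,j=0): S=98.6218, K−S=24.0982, hold=25.9505 ⇒ V=25.9505 continue | (k=1,j=1): S=127.4656, K−S=0.0000, hold=9.5612 ⇒ V=9.5612 continue  boundary S*=-
step 0: (k=0,j=0): S=112.1200, K−S=10.6000, hold=17.9150 ⇒ V=17.9150 continue  boundary S*=-

price = 17.9150
boundary = - - 86.7487 76.3050 86.7487
tree:
17.9150
25.9505 9.5612
35.9713 15.5780 3.2577
46.4150 24.4072 6.3475 0.0000
55.6014 35.9713 12.3678 0.0000 0.0000
63.6818 46.4150 24.0982 0.0000 0.0000 0.0000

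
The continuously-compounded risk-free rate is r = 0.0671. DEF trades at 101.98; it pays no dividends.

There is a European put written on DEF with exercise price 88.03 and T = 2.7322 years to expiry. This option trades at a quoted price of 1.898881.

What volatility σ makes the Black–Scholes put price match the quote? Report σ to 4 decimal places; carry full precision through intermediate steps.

sigma = 0.1859

At σ = 0.1859 the Black–Scholes value reproduces the quote:
σ√T = 0.1859·√2.7322 = 0.307281
d₁ = (ln(S/K) + (r+σ²/2)T) / (σ√T) = (ln(101.98/88.03) + (0.0671+0.1859²/2)·2.7322) / 0.307281 = (0.147099 + 0.230541) / 0.307281 = 1.228975
d₂ = d₁ − σ√T = 1.228975 − 0.307281 = 0.921694
e^{−rT} = 0.832493
N(−d₁) = 0.109541,  N(−d₂) = 0.178344
V = K·e^{−rT}·N(−d₂) − S·N(−d₁) = 13.069839 − 11.170958 = 1.898881 (equal to the quote); since ∂V/∂σ > 0 for all σ, the implied volatility is unique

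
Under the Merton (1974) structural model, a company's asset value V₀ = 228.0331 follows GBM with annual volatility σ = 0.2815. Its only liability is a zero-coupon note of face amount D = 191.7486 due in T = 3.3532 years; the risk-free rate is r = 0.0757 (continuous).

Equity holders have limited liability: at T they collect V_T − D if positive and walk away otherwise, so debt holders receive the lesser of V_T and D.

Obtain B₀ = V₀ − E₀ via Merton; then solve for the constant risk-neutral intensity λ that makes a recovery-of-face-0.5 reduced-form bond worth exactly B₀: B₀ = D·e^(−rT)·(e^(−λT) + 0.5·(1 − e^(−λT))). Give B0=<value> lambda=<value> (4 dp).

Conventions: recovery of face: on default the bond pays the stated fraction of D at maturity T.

Equity is a call on the firm's assets struck at D = 191.7486:
d₁ = [ln(V₀/D) + (r + σ²/2)T] / (σ√T)
   = [ln(228.0331/191.7486) + (0.0757 + 0.5·0.2815²)·3.3532] / (0.2815·√3.3532)
   = [0.173306 + 0.386695] / 0.515476 = 1.086376
d₂ = d₁ − σ√T = 1.086376 − 0.515476 = 0.570901
N(d₁) = 0.861344,  N(d₂) = 0.715966,  e^(−rT) = 0.775818
E₀ = V₀·N(d₁) − D·e^(−rT)·N(d₂)
   = 228.0331·0.861344 − 191.7486·0.775818·0.715966 = 89.906250
B₀ = V₀ − E₀ = 228.0331 − 89.906250 = 138.126850
e^(−λT) = (B₀·e^(rT)/D − 0.5)/(1 − 0.5) = (138.1268·1.288962/191.7486 − 0.5)/0.5 = 0.85701690
λ = −ln(0.85701690)/3.3532 = 0.046015

B0=138.1268 lambda=0.0460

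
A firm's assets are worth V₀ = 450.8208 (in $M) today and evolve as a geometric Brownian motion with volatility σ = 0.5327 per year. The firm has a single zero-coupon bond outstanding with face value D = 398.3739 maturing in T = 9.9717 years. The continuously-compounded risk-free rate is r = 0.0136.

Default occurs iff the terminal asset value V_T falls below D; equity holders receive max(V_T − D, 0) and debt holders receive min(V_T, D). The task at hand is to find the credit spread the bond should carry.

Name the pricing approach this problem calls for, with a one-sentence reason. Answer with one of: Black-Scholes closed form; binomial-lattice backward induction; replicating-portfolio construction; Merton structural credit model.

framework: Merton structural credit model

Key observation: assets follow a GBM and default happens iff V_T < 398.3739; valuing claims on that split (equity as a call, risky debt as the residual) is the structural model's definition.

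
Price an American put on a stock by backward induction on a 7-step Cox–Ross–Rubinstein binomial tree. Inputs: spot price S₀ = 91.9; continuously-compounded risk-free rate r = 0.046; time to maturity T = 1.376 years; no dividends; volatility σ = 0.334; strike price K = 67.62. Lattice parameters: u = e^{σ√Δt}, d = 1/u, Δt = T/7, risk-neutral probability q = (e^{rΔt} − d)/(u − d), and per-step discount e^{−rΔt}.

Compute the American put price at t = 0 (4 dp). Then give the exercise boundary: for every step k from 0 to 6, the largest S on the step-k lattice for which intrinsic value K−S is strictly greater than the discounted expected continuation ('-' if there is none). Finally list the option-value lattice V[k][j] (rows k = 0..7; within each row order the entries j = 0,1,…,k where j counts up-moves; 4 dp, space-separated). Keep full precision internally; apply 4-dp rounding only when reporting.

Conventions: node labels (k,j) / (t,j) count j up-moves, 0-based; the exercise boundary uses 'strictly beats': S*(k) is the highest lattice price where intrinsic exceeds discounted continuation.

price = 3.0568
boundary = - - - - - 43.8285 50.8239
tree:
3.0568
4.9112 1.2106
7.6976 2.1429 0.2764
11.6998 3.7333 0.5508 0.0000
17.1053 6.3695 1.0975 0.0000 0.0000
23.7915 10.5607 2.1870 0.0000 0.0000 0.0000
29.8241 16.7961 4.3580 0.0000 0.0000 0.0000 0.0000
35.0264 23.7915 8.6841 0.0000 0.0000 0.0000 0.0000 0.0000

Δt=0.19657, u=1.15961, d=0.86236, q=0.49360, disc=e^(-rΔt)=0.99100
k=7 terminal: V=max(K-S,0) → 35.0264 23.7915 8.6841 0.0000 0.0000 0.0000 0.0000 0.0000
k=6: j=0 S=37.7959 intr=29.8241 cont=29.2154 V=29.8241[EX]; j=1 S=50.8239 intr=16.7961 cont=16.1874 V=16.7961[EX]; j=2 S=68.3427 intr=0.0000 cont=4.3580 V=4.3580[hold]; j=3 S=91.9000 intr=0.0000 cont=0.0000 V=0.0000[hold]; j=4 S=123.5774 intr=0.0000 cont=0.0000 V=0.0000[hold]; j=5 S=166.1739 intr=0.0000 cont=0.0000 V=0.0000[hold]; j=6 S=223.4532 intr=0.0000 cont=0.0000 V=0.0000[hold]  S*(6)=50.8239
k=5: j=0 S=43.8285 intr=23.7915 cont=23.1828 V=23.7915[EX]; j=1 S=58.9359 intr=8.6841 cont=10.5607 V=10.5607[hold]; j=2 S=79.2508 intr=0.0000 cont=2.1870 V=2.1870[hold]; j=3 S=106.5681 intr=0.0000 cont=0.0000 V=0.0000[hold]; j=4 S=143.3016 intr=0.0000 cont=0.0000 V=0.0000[hold]; j=5 S=192.6969 intr=0.0000 cont=0.0000 V=0.0000[hold]  S*(5)=43.8285
k=4: j=0 S=50.8239 intr=16.7961 cont=17.1053 V=17.1053[hold]; j=1 S=68.3427 intr=0.0000 cont=6.3695 V=6.3695[hold]; j=2 S=91.9000 intr=0.0000 cont=1.0975 V=1.0975[hold]; j=3 S=123.5774 intr=0.0000 cont=0.0000 V=0.0000[hold]; j=4 S=166.1739 intr=0.0000 cont=0.0000 V=0.0000[hold]  S*(4)=-
k=3: j=0 S=58.9359 intr=8.6841 cont=11.6998 V=11.6998[hold]; j=1 S=79.2508 intr=0.0000 cont=3.7333 V=3.7333[hold]; j=2 S=106.5681 intr=0.0000 cont=0.5508 V=0.5508[hold]; j=3 S=143.3016 intr=0.0000 cont=0.0000 V=0.0000[hold]  S*(3)=-
k=2: j=0 S=68.3427 intr=0.0000 cont=7.6976 V=7.6976[hold]; j=1 S=91.9000 intr=0.0000 cont=2.1429 V=2.1429[hold]; j=2 S=123.5774 intr=0.0000 cont=0.2764 V=0.2764[hold]  S*(2)=-
k=1: j=0 S=79.2508 intr=0.0000 cont=4.9112 V=4.9112[hold]; j=1 S=106.5681 intr=0.0000 cont=1.2106 V=1.2106[hold]  S*(1)=-
k=0: j=0 S=91.9000 intr=0.0000 cont=3.0568 V=3.0568[hold]  S*(0)=-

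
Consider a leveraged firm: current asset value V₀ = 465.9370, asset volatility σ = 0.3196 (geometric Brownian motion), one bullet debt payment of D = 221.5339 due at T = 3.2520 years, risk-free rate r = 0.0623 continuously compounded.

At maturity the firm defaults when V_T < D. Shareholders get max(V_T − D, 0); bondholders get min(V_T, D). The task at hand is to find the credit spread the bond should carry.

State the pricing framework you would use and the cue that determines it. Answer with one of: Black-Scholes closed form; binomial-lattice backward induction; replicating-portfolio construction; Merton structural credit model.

Key observation: the data describe a firm's assets (V₀ = 465.9370, GBM) and a single zero-coupon debt of face 221.5339, so credit quantities follow from equity-as-call in the structural model.

framework: Merton structural credit model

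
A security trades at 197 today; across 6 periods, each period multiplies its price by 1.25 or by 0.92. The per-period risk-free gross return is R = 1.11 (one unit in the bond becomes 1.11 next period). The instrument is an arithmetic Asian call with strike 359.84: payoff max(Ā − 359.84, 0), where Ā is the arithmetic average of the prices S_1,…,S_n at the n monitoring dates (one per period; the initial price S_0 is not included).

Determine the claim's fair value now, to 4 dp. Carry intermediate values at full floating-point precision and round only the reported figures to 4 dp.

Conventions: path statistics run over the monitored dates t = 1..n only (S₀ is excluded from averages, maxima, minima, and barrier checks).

price = 4.1672

No-arbitrage gives p* = (R−d)/(u−d) = 0.5758: enumerate every path, weight its payoff by its p*-probability, and discount by R^6.
Enumerate all 2^6 = 64 price paths (U = up ×1.25, D = down ×0.92); each path with k up-moves has probability p*^k·(1−p*)^(6−k).
DDDDDD: Ā=148.6338, payoff=0.0000, prob=0.005830
UDDDDD: Ā=201.9481, payoff=0.0000, prob=0.007912
DUDDDD: Ā=191.1131, payoff=0.0000, prob=0.007912
UUDDDD: Ā=259.6645, payoff=0.0000, prob=0.010738
DDUDDD: Ā=181.1449, payoff=0.0000, prob=0.007912
UDUDDD: Ā=246.1208, payoff=0.0000, prob=0.010738
DUUDDD: Ā=235.2858, payoff=0.0000, prob=0.010738
UUUDDD: Ā=319.6818, payoff=0.0000, prob=0.014573
DDDUDD: Ā=171.9741, payoff=0.0000, prob=0.007912
UDDUDD: Ā=233.6605, payoff=0.0000, prob=0.010738
DUDUDD: Ā=222.8255, payoff=0.0000, prob=0.010738
UUDUDD: Ā=302.7521, payoff=0.0000, prob=0.014573
DDUUDD: Ā=212.8573, payoff=0.0000, prob=0.010738
UDUUDD: Ā=289.2083, payoff=0.0000, prob=0.014573
DUUUDD: Ā=278.3733, payoff=0.0000, prob=0.014573
UUUUDD: Ā=378.2246, payoff=18.3846, prob=0.019778
DDDDUD: Ā=163.5371, payoff=0.0000, prob=0.007912
UDDDUD: Ā=222.1971, payoff=0.0000, prob=0.010738
DUDDUD: Ā=211.3621, payoff=0.0000, prob=0.010738
UUDDUD: Ā=287.1768, payoff=0.0000, prob=0.014573
DDUDUD: Ā=201.3939, payoff=0.0000, prob=0.010738
UDUDUD: Ā=273.6330, payoff=0.0000, prob=0.014573
DUUDUD: Ā=262.7980, payoff=0.0000, prob=0.014573
UUUDUD: Ā=357.0625, payoff=0.0000, prob=0.019778
DDDUUD: Ā=192.2231, payoff=0.0000, prob=0.010738
UDDUUD: Ā=261.1728, payoff=0.0000, prob=0.014573
DUDUUD: Ā=250.3377, payoff=0.0000, prob=0.014573
UUDUUD: Ā=340.1328, payoff=0.0000, prob=0.019778
DDUUUD: Ā=240.3696, payoff=0.0000, prob=0.014573
UDUUUD: Ā=326.5891, payoff=0.0000, prob=0.019778
DUUUUD: Ā=315.7541, payoff=0.0000, prob=0.019778
UUUUUD: Ā=429.0137, payoff=69.1737, prob=0.026842
DDDDDU: Ā=155.7749, payoff=0.0000, prob=0.007912
UDDDDU: Ā=211.6507, payoff=0.0000, prob=0.010738
DUDDDU: Ā=200.8157, payoff=0.0000, prob=0.010738
UUDDDU: Ā=272.8475, payoff=0.0000, prob=0.014573
DDUDDU: Ā=190.8475, payoff=0.0000, prob=0.010738
UDUDDU: Ā=259.3037, payoff=0.0000, prob=0.014573
DUUDDU: Ā=248.4687, payoff=0.0000, prob=0.014573
UUUDDU: Ā=337.5934, payoff=0.0000, prob=0.019778
DDDUDU: Ā=181.6768, payoff=0.0000, prob=0.010738
UDDUDU: Ā=246.8435, payoff=0.0000, prob=0.014573
DUDUDU: Ā=236.0085, payoff=0.0000, prob=0.014573
UUDUDU: Ā=320.6637, payoff=0.0000, prob=0.019778
DDUUDU: Ā=226.0403, payoff=0.0000, prob=0.014573
UDUUDU: Ā=307.1199, payoff=0.0000, prob=0.019778
DUUUDU: Ā=296.2849, payoff=0.0000, prob=0.019778
UUUUDU: Ā=402.5610, payoff=42.7210, prob=0.026842
DDDDUU: Ā=173.2397, payoff=0.0000, prob=0.010738
UDDDUU: Ā=235.3800, payoff=0.0000, prob=0.014573
DUDDUU: Ā=224.5450, payoff=0.0000, prob=0.014573
UUDDUU: Ā=305.0884, payoff=0.0000, prob=0.019778
DDUDUU: Ā=214.5768, payoff=0.0000, prob=0.014573
UDUDUU: Ā=291.5446, payoff=0.0000, prob=0.019778
DUUDUU: Ā=280.7096, payoff=0.0000, prob=0.019778
UUUDUU: Ā=381.3989, payoff=21.5589, prob=0.026842
DDDUUU: Ā=205.4061, payoff=0.0000, prob=0.014573
UDDUUU: Ā=279.0844, payoff=0.0000, prob=0.019778
DUDUUU: Ā=268.2494, payoff=0.0000, prob=0.019778
UUDUUU: Ā=364.4692, payoff=4.6292, prob=0.026842
DDUUUU: Ā=258.2812, payoff=0.0000, prob=0.019778
UDUUUU: Ā=350.9255, payoff=0.0000, prob=0.026842
DUUUUU: Ā=340.0905, payoff=0.0000, prob=0.026842
UUUUUU: Ā=462.0795, payoff=102.2395, prob=0.036428
Price = Σ prob·payoff / R^6 = 7.794416 / 1.870415 = 4.1672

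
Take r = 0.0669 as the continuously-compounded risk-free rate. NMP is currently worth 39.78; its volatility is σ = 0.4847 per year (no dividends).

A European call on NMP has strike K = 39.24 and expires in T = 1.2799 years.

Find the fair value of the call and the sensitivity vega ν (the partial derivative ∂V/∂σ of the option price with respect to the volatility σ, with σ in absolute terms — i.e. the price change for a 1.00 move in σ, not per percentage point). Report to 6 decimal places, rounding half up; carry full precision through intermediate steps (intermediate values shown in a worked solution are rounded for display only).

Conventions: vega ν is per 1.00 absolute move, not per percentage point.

σ√T = 0.4847·√1.2799 = 0.548354
d₁ = (ln(S/K) + (r+σ²/2)T) / (σ√T) = (ln(39.78/39.24) + (0.0669+0.4847²/2)·1.2799) / 0.548354 = (0.013668 + 0.235971) / 0.548354 = 0.455252
d₂ = d₁ − σ√T = 0.455252 − 0.548354 = -0.093102
e^{−rT} = 0.917938
N(d₁) = 0.675536,  N(d₂) = 0.462911
Call price V = S·N(d₁) − K·e^{−rT}·N(d₂) = 26.872816 − 16.674007 = 10.198810
φ(d₁) = (1/√(2π))·e^{−d₁²/2} = 0.359671
ν = S·φ(d₁)·√T = 16.186697

price = 10.198810
ν = 16.186697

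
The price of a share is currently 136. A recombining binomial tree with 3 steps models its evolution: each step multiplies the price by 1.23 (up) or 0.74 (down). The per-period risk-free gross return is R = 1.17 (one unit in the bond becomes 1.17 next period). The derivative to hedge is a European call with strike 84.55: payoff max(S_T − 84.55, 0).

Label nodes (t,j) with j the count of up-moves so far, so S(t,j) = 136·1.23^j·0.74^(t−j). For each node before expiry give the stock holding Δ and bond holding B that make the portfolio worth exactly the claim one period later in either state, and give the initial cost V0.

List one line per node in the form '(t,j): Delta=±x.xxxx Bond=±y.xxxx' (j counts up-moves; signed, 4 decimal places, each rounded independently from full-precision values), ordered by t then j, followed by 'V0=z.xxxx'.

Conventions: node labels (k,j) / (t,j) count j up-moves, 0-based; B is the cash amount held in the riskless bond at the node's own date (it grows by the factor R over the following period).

(0,0): Delta=0.9952 Bond=-52.0987
(1,0): Delta=0.9375 Bond=-55.1546
(1,1): Delta=1.0000 Bond=-61.7649
(2,0): Delta=0.1933 Bond=-9.1032
(2,1): Delta=1.0000 Bond=-72.2650
(2,2): Delta=1.0000 Bond=-72.2650
V0=83.2432

No-arbitrage ⇒ martingale measure with p* = (R−d)/(u−d) = 0.8776.
At maturity the claim pays: V(3,0)=0.0000, V(3,1)=7.0525, V(3,2)=67.7083, V(3,3)=168.5279
Node (2,0) S=74.4736: V=(p*·7.0525+(1−p*)·0.0000)/1.17=5.2897; Δ=(7.0525−0.0000)/(91.6025−55.1105)=0.1933; B=V−Δ·S=-9.1032
Node (2,1) S=123.7872: V=(p*·67.7083+(1−p*)·7.0525)/1.17=51.5222; Δ=(67.7083−7.0525)/(152.2583−91.6025)=1.0000; B=V−Δ·S=-72.2650
Node (2,2) S=205.7544: V=(p*·168.5279+(1−p*)·67.7083)/1.17=133.4894; Δ=(168.5279−67.7083)/(253.0779−152.2583)=1.0000; B=V−Δ·S=-72.2650
Node (1,0) S=100.6400: V=(p*·51.5222+(1−p*)·5.2897)/1.17=39.1975; Δ=(51.5222−5.2897)/(123.7872−74.4736)=0.9375; B=V−Δ·S=-55.1546
Node (1,1) S=167.2800: V=(p*·133.4894+(1−p*)·51.5222)/1.17=105.5151; Δ=(133.4894−51.5222)/(205.7544−123.7872)=1.0000; B=V−Δ·S=-61.7649
Node (0,0) S=136.0000: V=(p*·105.5151+(1−p*)·39.1975)/1.17=83.2432; Δ=(105.5151−39.1975)/(167.2800−100.6400)=0.9952; B=V−Δ·S=-52.0987
Check: Δ(0,0)·S0 + B(0,0) = 83.2432 = V0.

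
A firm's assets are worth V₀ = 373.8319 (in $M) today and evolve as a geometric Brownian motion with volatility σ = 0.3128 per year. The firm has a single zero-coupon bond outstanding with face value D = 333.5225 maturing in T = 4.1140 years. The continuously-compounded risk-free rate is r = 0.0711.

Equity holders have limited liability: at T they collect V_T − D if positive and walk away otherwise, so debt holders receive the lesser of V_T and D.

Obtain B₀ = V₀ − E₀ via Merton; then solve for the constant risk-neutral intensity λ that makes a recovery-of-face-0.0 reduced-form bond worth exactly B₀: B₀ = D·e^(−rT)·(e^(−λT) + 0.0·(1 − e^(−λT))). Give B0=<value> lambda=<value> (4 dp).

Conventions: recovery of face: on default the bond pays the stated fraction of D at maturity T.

Equity is a call on the firm's assets struck at D = 333.5225:
d₁ = [ln(V₀/D) + (r + σ²/2)T] / (σ√T)
   = [ln(373.8319/333.5225) + (0.0711 + 0.5·0.3128²)·4.1140] / (0.3128·√4.1140)
   = [0.114096 + 0.493770] / 0.634452 = 0.958096
d₂ = d₁ − σ√T = 0.958096 − 0.634452 = 0.323644
N(d₁) = 0.830993,  N(d₂) = 0.626896,  e^(−rT) = 0.746391
E₀ = V₀·N(d₁) − D·e^(−rT)·N(d₂)
   = 373.8319·0.830993 − 333.5225·0.746391·0.626896 = 154.593187
B₀ = V₀ − E₀ = 373.8319 − 154.593187 = 219.238713
e^(−λT) = (B₀·e^(rT)/D − 0)/(1 − 0) = (219.2387·1.339780/333.5225 − 0)/1 = 0.88069506
λ = −ln(0.88069506)/4.1140 = 0.030881

B0=219.2387 lambda=0.0309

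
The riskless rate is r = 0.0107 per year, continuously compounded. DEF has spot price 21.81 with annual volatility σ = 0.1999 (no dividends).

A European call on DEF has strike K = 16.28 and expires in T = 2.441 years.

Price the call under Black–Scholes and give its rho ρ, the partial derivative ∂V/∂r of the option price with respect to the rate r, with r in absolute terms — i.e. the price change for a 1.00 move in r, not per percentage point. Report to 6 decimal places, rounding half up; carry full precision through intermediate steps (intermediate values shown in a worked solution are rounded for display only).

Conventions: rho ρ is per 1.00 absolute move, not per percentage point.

price = 6.411938
ρ = 31.210073

σ√T = 0.1999·√2.441 = 0.312318
d₁ = (ln(S/K) + (r+σ²/2)T) / (σ√T) = (ln(21.81/16.28) + (0.0107+0.1999²/2)·2.441) / 0.312318 = (0.292431 + 0.074890) / 0.312318 = 1.176113
d₂ = d₁ − σ√T = 1.176113 − 0.312318 = 0.863796
e^{−rT} = 0.974219
N(d₁) = 0.880225,  N(d₂) = 0.806150
Call price V = S·N(d₁) − K·e^{−rT}·N(d₂) = 19.197712 − 12.785774 = 6.411938
ρ = K·T·e^{−rT}·N(d₂) = 31.210073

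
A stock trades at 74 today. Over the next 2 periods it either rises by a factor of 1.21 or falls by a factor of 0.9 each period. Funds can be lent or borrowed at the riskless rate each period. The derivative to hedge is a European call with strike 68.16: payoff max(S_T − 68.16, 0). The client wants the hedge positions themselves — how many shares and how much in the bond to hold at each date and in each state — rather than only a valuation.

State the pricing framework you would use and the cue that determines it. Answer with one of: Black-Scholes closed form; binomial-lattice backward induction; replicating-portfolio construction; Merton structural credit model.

Key observation: the deliverable is the dynamic trading strategy on the 2-step tree (spot 74, moves 1.21 and 0.9), so the valuation must go through the node-by-node replicating-portfolio solve.

framework: replicating-portfolio construction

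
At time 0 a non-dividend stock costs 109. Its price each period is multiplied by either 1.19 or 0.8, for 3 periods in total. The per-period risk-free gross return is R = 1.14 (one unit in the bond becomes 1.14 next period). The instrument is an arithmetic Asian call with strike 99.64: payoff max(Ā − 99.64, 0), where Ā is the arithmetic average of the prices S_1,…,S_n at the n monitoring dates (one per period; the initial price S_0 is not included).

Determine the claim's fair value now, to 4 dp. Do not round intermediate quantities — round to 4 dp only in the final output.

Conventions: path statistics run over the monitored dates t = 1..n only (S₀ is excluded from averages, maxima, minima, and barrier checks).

price = 29.2191

No-arbitrage gives p* = (R−d)/(u−d) = 0.8718: enumerate every path, weight its payoff by its p*-probability, and discount by R^3.
Enumerate all 2^3 = 8 price paths (U = up ×1.19, D = down ×0.8); each path with k up-moves has probability p*^k·(1−p*)^(3−k).
DDD: Ā=70.9227, payoff=0.0000, prob=0.002107
UDD: Ā=105.4975, payoff=5.8575, prob=0.014329
DUD: Ā=91.3275, payoff=0.0000, prob=0.014329
UUD: Ā=135.8496, payoff=36.2096, prob=0.097439
DDU: Ā=79.9915, payoff=0.0000, prob=0.014329
UDU: Ā=118.9873, payoff=19.3473, prob=0.097439
DUU: Ā=104.8173, payoff=5.1773, prob=0.097439
UUU: Ā=155.9157, payoff=56.2757, prob=0.662587
Price = Σ prob·payoff / R^3 = 43.289409 / 1.481544 = 29.2191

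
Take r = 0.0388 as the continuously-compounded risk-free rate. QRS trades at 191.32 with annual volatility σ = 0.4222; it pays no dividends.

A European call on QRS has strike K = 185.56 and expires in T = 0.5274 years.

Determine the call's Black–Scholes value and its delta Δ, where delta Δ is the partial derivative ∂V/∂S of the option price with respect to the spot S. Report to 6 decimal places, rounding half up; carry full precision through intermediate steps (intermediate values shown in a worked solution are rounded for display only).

price = 27.801941
Δ = 0.625419

σ√T = 0.4222·√0.5274 = 0.306611
d₁ = (ln(S/K) + (r+σ²/2)T) / (σ√T) = (ln(191.32/185.56) + (0.0388+0.4222²/2)·0.5274) / 0.306611 = (0.030569 + 0.067468) / 0.306611 = 0.319745
d₂ = d₁ − σ√T = 0.319745 − 0.306611 = 0.013134
e^{−rT} = 0.979745
N(d₁) = 0.625419,  N(d₂) = 0.505239
Call price V = S·N(d₁) − K·e^{−rT}·N(d₂) = 119.655214 − 91.853273 = 27.801941
Δ = N(d₁) = 0.625419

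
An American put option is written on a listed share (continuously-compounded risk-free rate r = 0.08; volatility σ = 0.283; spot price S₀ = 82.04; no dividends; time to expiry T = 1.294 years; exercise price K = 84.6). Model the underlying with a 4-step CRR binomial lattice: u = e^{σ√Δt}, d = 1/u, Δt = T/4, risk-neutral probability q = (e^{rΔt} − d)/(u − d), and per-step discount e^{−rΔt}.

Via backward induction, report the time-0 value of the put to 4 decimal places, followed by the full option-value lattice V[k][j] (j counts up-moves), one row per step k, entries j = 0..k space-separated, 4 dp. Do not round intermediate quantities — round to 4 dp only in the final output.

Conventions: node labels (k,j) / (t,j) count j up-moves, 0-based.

price = 8.5712
tree:
8.5712
15.0445 3.4931
25.1413 7.2051 0.5123
33.9813 14.7574 1.1452 0.0000
41.5071 25.1413 2.5600 0.0000 0.0000

Δt=0.32350  u=1.17464  d=0.85132  q=0.54094  discount=0.97445
step 4 (expiry): payoffs max(K−S,0) = 41.5071 25.1413 2.5600 0.0000 0.0000
k=3: (k=3,j=0): S=50.6187, K−S=33.9813, hold=31.8200 ⇒ V=33.9813 exercise | (k=3,j=1): S=69.8426, K−S=14.7574, hold=12.5960 ⇒ V=14.7574 exercise | (k=3,j=2): S=96.3675, K−S=0.0000, hold=1.1452 ⇒ V=1.1452 continue | (k=3,j=3): S=132.9660, K−S=0.0000, hold=0.0000 ⇒ V=0.0000 continue
k=2: (k=2,j=0): S=59.4587, K−S=25.1413, hold=22.9799 ⇒ V=25.1413 exercise | (k=2,j=1): S=82.0400, K−S=2.5600, hold=7.2051 ⇒ V=7.2051 continue | (k=2,j=2): S=113.1972, K−S=0.0000, hold=0.5123 ⇒ V=0.5123 continue
k=1: (k=1,j=0): S=69.8426, K−S=14.7574, hold=15.0445 ⇒ V=15.0445 continue | (k=1,j=1): S=96.3675, K−S=0.0000, hold=3.4931 ⇒ V=3.4931 continue
k=0: (k=0,j=0): S=82.0400, K−S=2.5600, hold=8.5712 ⇒ V=8.5712 continue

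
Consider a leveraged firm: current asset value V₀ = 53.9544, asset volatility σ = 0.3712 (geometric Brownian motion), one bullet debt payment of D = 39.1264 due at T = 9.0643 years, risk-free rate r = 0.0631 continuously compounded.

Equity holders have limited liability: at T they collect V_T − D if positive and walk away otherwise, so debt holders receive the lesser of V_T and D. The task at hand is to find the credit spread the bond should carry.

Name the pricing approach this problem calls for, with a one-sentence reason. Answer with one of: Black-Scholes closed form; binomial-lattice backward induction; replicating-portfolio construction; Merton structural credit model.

Key observation: the question is about default risk generated by asset-value dynamics against a debt face of 39.1264 — the structural framework prices exactly that.

framework: Merton structural credit model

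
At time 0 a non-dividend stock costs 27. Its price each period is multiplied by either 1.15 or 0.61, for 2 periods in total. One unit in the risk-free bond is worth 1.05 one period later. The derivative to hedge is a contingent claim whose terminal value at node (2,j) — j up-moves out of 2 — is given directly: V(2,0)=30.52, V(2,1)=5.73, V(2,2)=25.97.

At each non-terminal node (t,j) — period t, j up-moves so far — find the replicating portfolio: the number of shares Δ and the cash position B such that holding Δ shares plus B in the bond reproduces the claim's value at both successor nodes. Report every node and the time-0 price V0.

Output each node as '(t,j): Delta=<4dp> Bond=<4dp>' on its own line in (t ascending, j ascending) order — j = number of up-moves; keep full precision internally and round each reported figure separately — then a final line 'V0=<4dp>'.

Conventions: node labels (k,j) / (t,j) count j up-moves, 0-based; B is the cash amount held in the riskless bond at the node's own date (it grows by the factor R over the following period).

Under the risk-neutral measure, an up-move has probability p* = (R−d)/(u−d) = 0.8148 and values discount at R = 1.05.
Terminal payoffs: V(2,0)=30.5200, V(2,1)=5.7300, V(2,2)=25.9700
(1,0): S=16.4700. Δ = (V_up−V_dn)/(S_up−S_dn) = (5.7300−30.5200)/(18.9405−10.0467) = -2.7873. V = [p*·5.7300 + (1−p*)·30.5200]/1.05 = 9.8293. B = V − Δ·S = 55.7367.
(1,1): S=31.0500. Δ = (V_up−V_dn)/(S_up−S_dn) = (25.9700−5.7300)/(35.7075−18.9405) = 1.2071. V = [p*·25.9700 + (1−p*)·5.7300]/1.05 = 21.1637. B = V − Δ·S = -16.3178.
(0,0): S=27.0000. Δ = (V_up−V_dn)/(S_up−S_dn) = (21.1637−9.8293)/(31.0500−16.4700) = 0.7774. V = [p*·21.1637 + (1−p*)·9.8293]/1.05 = 18.1569. B = V − Δ·S = -2.8328.
Verification: the root portfolio costs Δ(0,0)·S0 + B(0,0) = 18.1569, matching V0.

(0,0): Delta=0.7774 Bond=-2.8328
(1,0): Delta=-2.7873 Bond=55.7367
(1,1): Delta=1.2071 Bond=-16.3178
V0=18.1569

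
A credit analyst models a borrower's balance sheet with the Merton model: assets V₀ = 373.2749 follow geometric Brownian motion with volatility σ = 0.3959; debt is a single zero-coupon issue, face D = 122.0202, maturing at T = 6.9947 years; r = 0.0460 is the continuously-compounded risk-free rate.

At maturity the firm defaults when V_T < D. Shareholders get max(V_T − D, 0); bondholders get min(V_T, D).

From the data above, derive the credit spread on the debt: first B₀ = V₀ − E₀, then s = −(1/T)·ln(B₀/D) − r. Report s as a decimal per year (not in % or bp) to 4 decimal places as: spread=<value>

Work the structural quantities from V₀ = 373.2749 against face 122.0202:
d₁ = [ln(V₀/D) + (r + σ²/2)T] / (σ√T)
   = [ln(373.2749/122.0202) + (0.0460 + 0.5·0.3959²)·6.9947] / (0.3959·√6.9947)
   = [1.118129 + 0.869920] / 1.047056 = 1.898702
d₂ = d₁ − σ√T = 1.898702 − 1.047056 = 0.851646
N(d₁) = 0.971198,  N(d₂) = 0.802795,  e^(−rT) = 0.724875
E₀ = V₀·N(d₁) − D·e^(−rT)·N(d₂)
   = 373.2749·0.971198 − 122.0202·0.724875·0.802795 = 291.517213
B₀ = V₀ − E₀ = 373.2749 − 291.517213 = 81.757687
spread = −(1/T)·ln(B₀/D) − r = −(1/6.9947)·ln(81.757687/122.0202) − 0.0460 = 0.01124717

spread=0.0112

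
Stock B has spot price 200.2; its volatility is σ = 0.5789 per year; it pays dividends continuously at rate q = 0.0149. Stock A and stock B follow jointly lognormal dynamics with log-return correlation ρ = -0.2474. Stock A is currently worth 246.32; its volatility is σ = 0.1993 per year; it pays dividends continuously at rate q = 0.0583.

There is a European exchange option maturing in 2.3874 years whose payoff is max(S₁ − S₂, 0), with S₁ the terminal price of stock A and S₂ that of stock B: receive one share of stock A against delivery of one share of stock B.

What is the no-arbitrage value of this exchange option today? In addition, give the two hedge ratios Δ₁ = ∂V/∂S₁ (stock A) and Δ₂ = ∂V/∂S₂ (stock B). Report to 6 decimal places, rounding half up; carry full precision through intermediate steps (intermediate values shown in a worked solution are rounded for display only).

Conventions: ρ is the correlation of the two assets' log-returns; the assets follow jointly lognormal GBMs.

exchange price = 90.065947
Δ1 = 0.634298
Δ2 = -0.330542

σ_eff = √(σ₁² + σ₂² − 2ρσ₁σ₂) = √(0.1993² + 0.5789² − 2·-0.2474·0.1993·0.5789) = 0.657216
d₁ = (ln(S₁/S₂) + (q₂ − q₁ + σ_eff²/2)T) / (σ_eff√T) = (ln(246.32/200.2) + (0.0149 − 0.0583 + 0.215967)·2.3874) / 1.015479 = 0.609860
d₂ = d₁ − σ_eff√T = 0.609860 − 1.015479 = -0.405619
N(d₁) = 0.729023,  N(d₂) = 0.342511
V = S₁·e^{−q₁T}·N(d₁) − S₂·e^{−q₂T}·N(d₂) = 156.240390 − 66.174443 = 90.065947
Key observation: no risk-free rate is needed — with the second asset as numeraire the exchange option is a call on the ratio S₁/S₂, and r cancels out of the value.
Δ₁ = e^{−q₁T}·N(d₁) = 0.634298;  Δ₂ = −e^{−q₂T}·N(d₂) = -0.330542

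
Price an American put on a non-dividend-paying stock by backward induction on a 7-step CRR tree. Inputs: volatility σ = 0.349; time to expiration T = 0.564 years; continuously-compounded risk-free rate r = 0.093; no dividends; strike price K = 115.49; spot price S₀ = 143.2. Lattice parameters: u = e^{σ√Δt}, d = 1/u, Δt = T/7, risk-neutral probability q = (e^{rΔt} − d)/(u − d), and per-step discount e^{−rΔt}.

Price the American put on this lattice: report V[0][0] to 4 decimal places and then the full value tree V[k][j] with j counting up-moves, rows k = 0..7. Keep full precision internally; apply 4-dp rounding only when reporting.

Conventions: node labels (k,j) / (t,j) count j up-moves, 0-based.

price = 2.9612
tree:
2.9612
4.9528 1.1152
8.0837 2.0550 0.2399
12.7981 3.7294 0.4965 0.0000
19.4919 6.6351 1.0275 0.0000 0.0000
28.2274 11.4899 2.1263 0.0000 0.0000 0.0000
36.4576 19.1401 4.4004 0.0000 0.0000 0.0000 0.0000
43.9115 28.2274 9.1065 0.0000 0.0000 0.0000 0.0000 0.0000

Δt=0.08057  u=1.10414  d=0.90568  q=0.51315  discount=0.99253
step 7 (expiry): payoffs max(K−S,0) = 43.9115 28.2274 9.1065 0.0000 0.0000 0.0000 0.0000 0.0000
k=6: (k=6,j=0): S=79.0324, K−S=36.4576, hold=35.5954 ⇒ V=36.4576 exercise | (k=6,j=1): S=96.3499, K−S=19.1401, hold=18.2780 ⇒ V=19.1401 exercise | (k=6,j=2): S=117.4619, K−S=0.0000, hold=4.4004 ⇒ V=4.4004 continue | (k=6,j=3): S=143.2000, K−S=0.0000, hold=0.0000 ⇒ V=0.0000 continue | (k=6,j=4): S=174.5778, K−S=0.0000, hold=0.0000 ⇒ V=0.0000 continue | (k=6,j=5): S=212.8310, K−S=0.0000, hold=0.0000 ⇒ V=0.0000 continue | (k=6,j=6): S=259.4662, K−S=0.0000, hold=0.0000 ⇒ V=0.0000 continue
k=5: (k=5,j=0): S=87.2626, K−S=28.2274, hold=27.3652 ⇒ V=28.2274 exercise | (k=5,j=1): S=106.3835, K−S=9.1065, hold=11.4899 ⇒ V=11.4899 continue | (k=5,j=2): S=129.6941, K−S=0.0000, hold=2.1263 ⇒ V=2.1263 continue | (k=5,j=3): S=158.1124, K−S=0.0000, hold=0.0000 ⇒ V=0.0000 continue | (k=5,j=4): S=192.7578, K−S=0.0000, hold=0.0000 ⇒ V=0.0000 continue | (k=5,j=5): S=234.9946, K−S=0.0000, hold=0.0000 ⇒ V=0.0000 continue
k=4: (k=4,j=0): S=96.3499, K−S=19.1401, hold=19.4919 ⇒ V=19.4919 continue | (k=4,j=1): S=117.4619, K−S=0.0000, hold=6.6351 ⇒ V=6.6351 continue | (k=4,j=2): S=143.2000, K−S=0.0000, hold=1.0275 ⇒ V=1.0275 continue | (k=4,j=3): S=174.5778, K−S=0.0000, hold=0.0000 ⇒ V=0.0000 continue | (k=4,j=4): S=212.8310, K−S=0.0000, hold=0.0000 ⇒ V=0.0000 continue
k=3: (k=3,j=0): S=106.3835, K−S=9.1065, hold=12.7981 ⇒ V=12.7981 continue | (k=3,j=1): S=129.6941, K−S=0.0000, hold=3.7294 ⇒ V=3.7294 continue | (k=3,j=2): S=158.1124, K−S=0.0000, hold=0.4965 ⇒ V=0.4965 continue | (k=3,j=3): S=192.7578, K−S=0.0000, hold=0.0000 ⇒ V=0.0000 continue
k=2: (k=2,j=0): S=117.4619, K−S=0.0000, hold=8.0837 ⇒ V=8.0837 continue | (k=2,j=1): S=143.2000, K−S=0.0000, hold=2.0550 ⇒ V=2.0550 continue | (k=2,j=2): S=174.5778, K−S=0.0000, hold=0.2399 ⇒ V=0.2399 continue
k=1: (k=1,j=0): S=129.6941, K−S=0.0000, hold=4.9528 ⇒ V=4.9528 continue | (k=1,j=1): S=158.1124, K−S=0.0000, hold=1.1152 ⇒ V=1.1152 continue
k=0: (k=0,j=0): S=143.2000, K−S=0.0000, hold=2.9612 ⇒ V=2.9612 continue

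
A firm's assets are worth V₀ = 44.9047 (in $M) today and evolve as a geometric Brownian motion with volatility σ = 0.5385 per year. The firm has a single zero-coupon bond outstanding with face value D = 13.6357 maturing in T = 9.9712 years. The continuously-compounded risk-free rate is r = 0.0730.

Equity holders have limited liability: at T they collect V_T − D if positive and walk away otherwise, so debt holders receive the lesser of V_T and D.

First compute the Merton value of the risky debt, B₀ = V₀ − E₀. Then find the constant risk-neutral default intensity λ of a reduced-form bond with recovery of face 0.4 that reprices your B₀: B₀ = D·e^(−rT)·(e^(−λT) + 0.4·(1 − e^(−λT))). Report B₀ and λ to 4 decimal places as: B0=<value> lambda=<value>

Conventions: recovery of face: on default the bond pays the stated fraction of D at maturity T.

Apply the equity-as-call identities (strike 13.6357, horizon 9.9712 years):
d₁ = [ln(V₀/D) + (r + σ²/2)T] / (σ√T)
   = [ln(44.9047/13.6357) + (0.0730 + 0.5·0.5385²)·9.9712] / (0.5385·√9.9712)
   = [1.191851 + 2.173633] / 1.700433 = 1.979193
d₂ = d₁ − σ√T = 1.979193 − 1.700433 = 0.278760
N(d₁) = 0.976103,  N(d₂) = 0.609786,  e^(−rT) = 0.482923
E₀ = V₀·N(d₁) − D·e^(−rT)·N(d₂)
   = 44.9047·0.976103 − 13.6357·0.482923·0.609786 = 39.816170
B₀ = V₀ − E₀ = 44.9047 − 39.816170 = 5.088530
e^(−λT) = (B₀·e^(rT)/D − 0.4)/(1 − 0.4) = (5.0885·2.070723/13.6357 − 0.4)/0.6 = 0.62123588
λ = −ln(0.62123588)/9.9712 = 0.047742

B0=5.0885 lambda=0.0477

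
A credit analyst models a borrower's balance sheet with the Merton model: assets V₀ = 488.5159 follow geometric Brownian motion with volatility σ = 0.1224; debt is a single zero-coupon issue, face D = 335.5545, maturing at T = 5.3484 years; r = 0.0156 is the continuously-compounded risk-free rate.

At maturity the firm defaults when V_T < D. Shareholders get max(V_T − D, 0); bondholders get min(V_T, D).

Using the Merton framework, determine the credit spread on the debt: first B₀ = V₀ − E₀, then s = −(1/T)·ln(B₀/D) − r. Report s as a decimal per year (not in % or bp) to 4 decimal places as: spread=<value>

spread=0.0015

Equity is a call on the firm's assets struck at D = 335.5545:
d₁ = [ln(V₀/D) + (r + σ²/2)T] / (σ√T)
   = [ln(488.5159/335.5545) + (0.0156 + 0.5·0.1224²)·5.3484] / (0.1224·√5.3484)
   = [0.375588 + 0.123499] / 0.283070 = 1.763124
d₂ = d₁ − σ√T = 1.763124 − 0.283070 = 1.480054
N(d₁) = 0.961060,  N(d₂) = 0.930571,  e^(−rT) = 0.919951
E₀ = V₀·N(d₁) − D·e^(−rT)·N(d₂)
   = 488.5159·0.961060 − 335.5545·0.919951·0.930571 = 182.231955
B₀ = V₀ − E₀ = 488.5159 − 182.231955 = 306.283945
spread = −(1/T)·ln(B₀/D) − r = −(1/5.3484)·ln(306.283945/335.5545) − 0.0156 = 0.00146525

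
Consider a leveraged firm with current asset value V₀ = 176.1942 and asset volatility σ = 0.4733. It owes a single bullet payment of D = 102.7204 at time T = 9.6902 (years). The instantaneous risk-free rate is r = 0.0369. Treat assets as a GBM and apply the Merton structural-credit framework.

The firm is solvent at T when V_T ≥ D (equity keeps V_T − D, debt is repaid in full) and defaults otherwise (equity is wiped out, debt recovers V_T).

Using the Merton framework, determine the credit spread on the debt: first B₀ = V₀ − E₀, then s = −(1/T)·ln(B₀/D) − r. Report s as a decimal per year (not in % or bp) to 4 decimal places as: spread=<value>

Apply the equity-as-call identities (strike 102.7204, horizon 9.6902 years):
d₁ = [ln(V₀/D) + (r + σ²/2)T] / (σ√T)
   = [ln(176.1942/102.7204) + (0.0369 + 0.5·0.4733²)·9.6902] / (0.4733·√9.6902)
   = [0.539576 + 1.442933] / 1.473340 = 1.345589
d₂ = d₁ − σ√T = 1.345589 − 1.473340 = -0.127751
N(d₁) = 0.910782,  N(d₂) = 0.449173,  e^(−rT) = 0.699375
E₀ = V₀·N(d₁) − D·e^(−rT)·N(d₂)
   = 176.1942·0.910782 − 102.7204·0.699375·0.449173 = 128.205956
B₀ = V₀ − E₀ = 176.1942 − 128.205956 = 47.988244
spread = −(1/T)·ln(B₀/D) − r = −(1/9.6902)·ln(47.988244/102.7204) − 0.0369 = 0.04163859

spread=0.0416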